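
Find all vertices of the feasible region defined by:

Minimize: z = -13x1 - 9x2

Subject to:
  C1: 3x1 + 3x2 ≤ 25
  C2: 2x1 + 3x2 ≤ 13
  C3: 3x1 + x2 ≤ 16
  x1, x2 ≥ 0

(0, 0), (5.333, 0), (5, 1), (0, 4.333)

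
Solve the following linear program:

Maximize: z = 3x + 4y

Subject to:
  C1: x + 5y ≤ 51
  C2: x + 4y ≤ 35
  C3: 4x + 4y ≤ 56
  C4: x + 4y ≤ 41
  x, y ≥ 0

Evaluate the objective at each vertex of the feasible region:
  z(0, 0) = 0
  z(14, 0) = 42
  z(7, 7) = 49  ←
  z(0, 8.75) = 35
The maximum is at x = 7, y = 7.

x = 7, y = 7, z = 49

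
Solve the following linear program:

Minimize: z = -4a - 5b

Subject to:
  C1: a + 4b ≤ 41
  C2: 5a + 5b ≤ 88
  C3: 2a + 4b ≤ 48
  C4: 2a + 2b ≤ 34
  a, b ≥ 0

Evaluate the objective at each vertex of the feasible region:
  z(0, 0) = 0
  z(17, 0) = -68
  z(10, 7) = -75  ←
  z(7, 8.5) = -70.5
  z(0, 10.25) = -51.25
The minimum is at a = 10, b = 7.

a = 10, b = 7, z = -75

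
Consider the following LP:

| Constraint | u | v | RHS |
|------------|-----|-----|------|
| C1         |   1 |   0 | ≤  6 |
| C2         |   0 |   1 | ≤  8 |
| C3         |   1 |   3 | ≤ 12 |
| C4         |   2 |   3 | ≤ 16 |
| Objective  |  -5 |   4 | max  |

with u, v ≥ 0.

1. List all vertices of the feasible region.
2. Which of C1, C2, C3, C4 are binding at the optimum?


1. (0, 0), (6, 0), (6, 1.333), (4, 2.667), (0, 4)
2. C3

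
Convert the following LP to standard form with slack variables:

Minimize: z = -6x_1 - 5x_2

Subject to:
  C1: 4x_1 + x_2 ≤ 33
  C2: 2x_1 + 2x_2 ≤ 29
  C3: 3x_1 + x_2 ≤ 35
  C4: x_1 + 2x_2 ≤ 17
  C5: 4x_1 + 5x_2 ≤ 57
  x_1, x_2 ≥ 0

min z = -6x_1 - 5x_2

s.t.
  4x_1 + x_2 + s1 = 33
  2x_1 + 2x_2 + s2 = 29
  3x_1 + x_2 + s3 = 35
  x_1 + 2x_2 + s4 = 17
  4x_1 + 5x_2 + s5 = 57
  x_1, x_2, s1, s2, s3, s4, s5 ≥ 0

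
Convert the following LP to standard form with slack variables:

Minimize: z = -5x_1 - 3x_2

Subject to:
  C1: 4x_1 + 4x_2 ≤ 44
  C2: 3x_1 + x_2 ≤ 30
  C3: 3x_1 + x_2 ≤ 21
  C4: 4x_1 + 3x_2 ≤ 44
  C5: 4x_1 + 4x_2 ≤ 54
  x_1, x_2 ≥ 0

min z = -5x_1 - 3x_2

s.t.
  4x_1 + 4x_2 + s1 = 44
  3x_1 + x_2 + s2 = 30
  3x_1 + x_2 + s3 = 21
  4x_1 + 3x_2 + s4 = 44
  4x_1 + 4x_2 + s5 = 54
  x_1, x_2, s1, s2, s3, s4, s5 ≥ 0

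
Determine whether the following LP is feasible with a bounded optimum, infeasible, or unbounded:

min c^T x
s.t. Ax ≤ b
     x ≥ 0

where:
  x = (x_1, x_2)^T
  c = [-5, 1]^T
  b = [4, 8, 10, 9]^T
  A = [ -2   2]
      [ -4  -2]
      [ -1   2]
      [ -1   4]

Unbounded (objective can decrease without bound)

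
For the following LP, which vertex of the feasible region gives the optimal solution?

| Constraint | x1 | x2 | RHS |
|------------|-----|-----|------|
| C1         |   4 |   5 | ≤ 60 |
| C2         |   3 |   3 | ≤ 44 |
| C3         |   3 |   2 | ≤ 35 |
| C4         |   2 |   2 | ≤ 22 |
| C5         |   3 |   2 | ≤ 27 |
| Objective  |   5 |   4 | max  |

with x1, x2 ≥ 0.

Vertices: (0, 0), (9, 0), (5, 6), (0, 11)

Evaluate the objective at each vertex of the feasible region:
  z(0, 0) = 0
  z(9, 0) = 45
  z(5, 6) = 49  ←
  z(0, 11) = 44
The maximum is at x1 = 5, x2 = 6.

(5, 6)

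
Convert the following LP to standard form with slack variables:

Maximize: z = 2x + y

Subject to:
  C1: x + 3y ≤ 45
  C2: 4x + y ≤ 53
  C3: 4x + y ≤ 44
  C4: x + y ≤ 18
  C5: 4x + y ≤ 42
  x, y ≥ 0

max z = 2x + y

s.t.
  x + 3y + s1 = 45
  4x + y + s2 = 53
  4x + y + s3 = 44
  x + y + s4 = 18
  4x + y + s5 = 42
  x, y, s1, s2, s3, s4, s5 ≥ 0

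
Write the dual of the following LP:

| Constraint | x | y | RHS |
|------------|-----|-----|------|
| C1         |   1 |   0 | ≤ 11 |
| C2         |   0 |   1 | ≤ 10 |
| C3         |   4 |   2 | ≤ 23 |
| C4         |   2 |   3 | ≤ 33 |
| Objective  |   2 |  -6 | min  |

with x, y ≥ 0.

Primal min cᵀx s.t. Ax ≤ b, x ≥ 0  →  Dual max −bᵀy s.t. Aᵀy ≥ −c, y ≥ 0.

Maximize: z = -11y1 - 10y2 - 23y3 - 33y4

Subject to:
  y1 + 4y3 + 2y4 ≥ -2
  y2 + 2y3 + 3y4 ≥ 6
  y1, y2, y3, y4 ≥ 0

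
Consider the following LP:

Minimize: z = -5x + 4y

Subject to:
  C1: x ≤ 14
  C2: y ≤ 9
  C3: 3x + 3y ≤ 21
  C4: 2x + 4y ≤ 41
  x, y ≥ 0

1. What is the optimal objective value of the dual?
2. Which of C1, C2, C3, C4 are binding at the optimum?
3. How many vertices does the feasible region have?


1. -35
2. C3
3. 3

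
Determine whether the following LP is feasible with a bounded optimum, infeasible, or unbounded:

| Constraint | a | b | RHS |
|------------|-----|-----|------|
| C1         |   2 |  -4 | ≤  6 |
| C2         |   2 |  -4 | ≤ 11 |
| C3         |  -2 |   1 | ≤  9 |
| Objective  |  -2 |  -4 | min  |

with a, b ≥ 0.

Unbounded (objective can decrease without bound)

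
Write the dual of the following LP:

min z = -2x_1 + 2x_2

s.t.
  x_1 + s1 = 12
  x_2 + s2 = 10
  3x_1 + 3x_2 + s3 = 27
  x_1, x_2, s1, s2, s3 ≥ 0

Primal min cᵀx s.t. Ax ≤ b, x ≥ 0  →  Dual max −bᵀy s.t. Aᵀy ≥ −c, y ≥ 0.

Maximize: z = -12y1 - 10y2 - 27y3

Subject to:
  y1 + 3y3 ≥ 2
  y2 + 3y3 ≥ -2
  y1, y2, y3 ≥ 0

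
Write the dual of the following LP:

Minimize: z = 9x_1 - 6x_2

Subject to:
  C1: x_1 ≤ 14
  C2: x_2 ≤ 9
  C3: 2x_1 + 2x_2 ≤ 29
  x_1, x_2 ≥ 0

Primal min cᵀx s.t. Ax ≤ b, x ≥ 0  →  Dual max −bᵀy s.t. Aᵀy ≥ −c, y ≥ 0.

Maximize: z = -14y1 - 9y2 - 29y3

Subject to:
  y1 + 2y3 ≥ -9
  y2 + 2y3 ≥ 6
  y1, y2, y3 ≥ 0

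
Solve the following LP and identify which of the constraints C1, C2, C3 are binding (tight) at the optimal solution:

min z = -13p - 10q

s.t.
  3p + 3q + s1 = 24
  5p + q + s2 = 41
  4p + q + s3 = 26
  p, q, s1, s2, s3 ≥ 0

At p = 6, q = 2, compute slack b - a·x for each constraint:
  C1: 24 − 24 = 0  (binding)
  C2: 41 − 32 = 9  (slack)
  C3: 26 − 26 = 0  (binding)

Optimal: p = 6, q = 2
Binding: C1, C3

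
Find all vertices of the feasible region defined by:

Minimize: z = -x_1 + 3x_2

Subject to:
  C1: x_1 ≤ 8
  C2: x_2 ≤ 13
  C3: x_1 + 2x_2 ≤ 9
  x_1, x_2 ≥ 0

(0, 0), (8, 0), (8, 0.5), (0, 4.5)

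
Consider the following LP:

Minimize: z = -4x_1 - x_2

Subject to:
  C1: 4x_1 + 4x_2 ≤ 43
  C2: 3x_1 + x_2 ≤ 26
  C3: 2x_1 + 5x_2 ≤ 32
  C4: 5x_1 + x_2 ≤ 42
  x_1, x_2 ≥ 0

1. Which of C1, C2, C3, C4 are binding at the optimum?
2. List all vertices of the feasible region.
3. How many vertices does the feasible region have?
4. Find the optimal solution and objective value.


1. C2, C4
2. (0, 0), (8.4, 0), (8, 2), (7.625, 3.125), (7.25, 3.5), (0, 6.4)
3. 6
4. x_1 = 8, x_2 = 2, z = -34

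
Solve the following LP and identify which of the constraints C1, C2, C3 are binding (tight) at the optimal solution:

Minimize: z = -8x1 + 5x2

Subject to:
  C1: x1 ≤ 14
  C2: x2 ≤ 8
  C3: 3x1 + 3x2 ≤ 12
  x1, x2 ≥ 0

At x1 = 4, x2 = 0, compute slack b - a·x for each constraint:
  C1: 14 − 4 = 10  (slack)
  C2: 8 − 0 = 8  (slack)
  C3: 12 − 12 = 0  (binding)

Optimal: x1 = 4, x2 = 0
Binding: C3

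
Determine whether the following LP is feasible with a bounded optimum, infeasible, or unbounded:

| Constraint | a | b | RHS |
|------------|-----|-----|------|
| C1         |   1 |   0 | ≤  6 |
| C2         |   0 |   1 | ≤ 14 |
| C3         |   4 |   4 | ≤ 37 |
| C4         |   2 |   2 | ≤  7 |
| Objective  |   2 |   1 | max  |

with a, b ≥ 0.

Feasible with a bounded optimal solution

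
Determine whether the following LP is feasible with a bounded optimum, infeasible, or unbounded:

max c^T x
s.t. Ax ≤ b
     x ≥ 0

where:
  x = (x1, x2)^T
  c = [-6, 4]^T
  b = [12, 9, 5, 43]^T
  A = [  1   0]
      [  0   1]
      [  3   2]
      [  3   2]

Feasible with a bounded optimal solution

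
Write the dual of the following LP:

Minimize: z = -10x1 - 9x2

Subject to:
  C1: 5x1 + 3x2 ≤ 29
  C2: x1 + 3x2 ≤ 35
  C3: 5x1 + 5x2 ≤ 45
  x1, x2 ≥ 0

Primal min cᵀx s.t. Ax ≤ b, x ≥ 0  →  Dual max −bᵀy s.t. Aᵀy ≥ −c, y ≥ 0.

Maximize: z = -29y1 - 35y2 - 45y3

Subject to:
  5y1 + y2 + 5y3 ≥ 10
  3y1 + 3y2 + 5y3 ≥ 9
  y1, y2, y3 ≥ 0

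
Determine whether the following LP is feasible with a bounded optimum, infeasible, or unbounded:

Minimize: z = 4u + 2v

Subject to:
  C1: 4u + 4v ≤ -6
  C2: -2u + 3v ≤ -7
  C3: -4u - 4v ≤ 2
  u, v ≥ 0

Infeasible (no feasible solution exists)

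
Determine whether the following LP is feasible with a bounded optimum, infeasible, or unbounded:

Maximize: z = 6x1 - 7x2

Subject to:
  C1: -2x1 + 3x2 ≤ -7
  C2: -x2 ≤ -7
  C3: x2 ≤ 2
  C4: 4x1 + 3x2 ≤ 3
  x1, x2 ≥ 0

Infeasible (no feasible solution exists)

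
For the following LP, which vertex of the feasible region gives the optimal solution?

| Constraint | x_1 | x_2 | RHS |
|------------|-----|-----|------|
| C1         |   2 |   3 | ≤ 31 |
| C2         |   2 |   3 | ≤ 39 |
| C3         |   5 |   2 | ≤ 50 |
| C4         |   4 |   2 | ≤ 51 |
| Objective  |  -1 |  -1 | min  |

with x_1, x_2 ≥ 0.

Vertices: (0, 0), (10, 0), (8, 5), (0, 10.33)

Evaluate the objective at each vertex of the feasible region:
  z(0, 0) = 0
  z(10, 0) = -10
  z(8, 5) = -13  ←
  z(0, 10.33) = -10.33
The minimum is at x_1 = 8, x_2 = 5.

(8, 5)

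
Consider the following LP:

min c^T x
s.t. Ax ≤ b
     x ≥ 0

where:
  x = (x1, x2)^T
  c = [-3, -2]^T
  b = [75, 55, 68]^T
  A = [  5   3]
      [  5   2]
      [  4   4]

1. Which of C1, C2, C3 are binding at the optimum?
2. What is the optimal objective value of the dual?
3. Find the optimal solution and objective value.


1. C2, C3
2. -41
3. x1 = 7, x2 = 10, z = -41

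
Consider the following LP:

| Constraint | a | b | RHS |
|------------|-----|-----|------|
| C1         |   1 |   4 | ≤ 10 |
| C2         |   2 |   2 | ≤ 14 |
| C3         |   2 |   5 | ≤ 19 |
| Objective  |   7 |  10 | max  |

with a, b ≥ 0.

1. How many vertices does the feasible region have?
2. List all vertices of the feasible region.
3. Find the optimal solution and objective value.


1. 4
2. (0, 0), (7, 0), (6, 1), (0, 2.5)
3. a = 6, b = 1, z = 52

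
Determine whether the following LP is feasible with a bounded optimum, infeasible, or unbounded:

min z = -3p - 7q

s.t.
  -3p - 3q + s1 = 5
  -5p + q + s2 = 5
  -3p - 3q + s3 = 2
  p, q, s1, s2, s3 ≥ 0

Unbounded (objective can decrease without bound)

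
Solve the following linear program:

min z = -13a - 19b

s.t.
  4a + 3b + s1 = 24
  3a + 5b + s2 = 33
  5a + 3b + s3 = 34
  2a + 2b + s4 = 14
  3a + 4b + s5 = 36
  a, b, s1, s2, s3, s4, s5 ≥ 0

Evaluate the objective at each vertex of the feasible region:
  z(0, 0) = 0
  z(6, 0) = -78
  z(3, 4) = -115
  z(1, 6) = -127  ←
  z(0, 6.6) = -125.4
The minimum is at a = 1, b = 6.

a = 1, b = 6, z = -127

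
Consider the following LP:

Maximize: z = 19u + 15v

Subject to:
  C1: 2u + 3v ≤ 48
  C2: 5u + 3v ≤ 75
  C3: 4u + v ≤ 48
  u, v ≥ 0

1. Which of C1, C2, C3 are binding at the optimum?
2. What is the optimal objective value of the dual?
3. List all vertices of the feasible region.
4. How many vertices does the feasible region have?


1. C1, C2
2. 321
3. (0, 0), (12, 0), (9.857, 8.571), (9, 10), (0, 16)
4. 5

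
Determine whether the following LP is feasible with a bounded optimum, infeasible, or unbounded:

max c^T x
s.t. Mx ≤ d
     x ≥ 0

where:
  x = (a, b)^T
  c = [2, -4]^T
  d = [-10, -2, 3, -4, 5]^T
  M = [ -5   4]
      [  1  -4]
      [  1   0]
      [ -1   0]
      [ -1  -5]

Infeasible (no feasible solution exists)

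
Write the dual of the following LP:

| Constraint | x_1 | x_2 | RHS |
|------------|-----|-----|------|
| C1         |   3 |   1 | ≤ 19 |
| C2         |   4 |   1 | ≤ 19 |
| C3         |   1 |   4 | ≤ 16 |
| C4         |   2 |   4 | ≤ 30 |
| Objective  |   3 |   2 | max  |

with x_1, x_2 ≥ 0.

Primal max cᵀx s.t. Ax ≤ b, x ≥ 0  →  Dual min bᵀy s.t. Aᵀy ≥ c, y ≥ 0.

Minimize: z = 19y1 + 19y2 + 16y3 + 30y4

Subject to:
  3y1 + 4y2 + y3 + 2y4 ≥ 3
  y1 + y2 + 4y3 + 4y4 ≥ 2
  y1, y2, y3, y4 ≥ 0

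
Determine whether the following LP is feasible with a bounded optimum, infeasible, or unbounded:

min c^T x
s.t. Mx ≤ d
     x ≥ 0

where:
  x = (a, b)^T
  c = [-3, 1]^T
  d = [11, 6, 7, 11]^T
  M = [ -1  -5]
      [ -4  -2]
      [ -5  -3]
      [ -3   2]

Unbounded (objective can decrease without bound)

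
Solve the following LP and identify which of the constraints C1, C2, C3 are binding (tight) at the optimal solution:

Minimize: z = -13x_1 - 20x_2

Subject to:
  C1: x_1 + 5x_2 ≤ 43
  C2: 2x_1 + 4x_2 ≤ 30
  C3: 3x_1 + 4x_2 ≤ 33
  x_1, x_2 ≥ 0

At x_1 = 3, x_2 = 6, compute slack b - a·x for each constraint:
  C1: 43 − 33 = 10  (slack)
  C2: 30 − 30 = 0  (binding)
  C3: 33 − 33 = 0  (binding)

Optimal: x_1 = 3, x_2 = 6
Binding: C2, C3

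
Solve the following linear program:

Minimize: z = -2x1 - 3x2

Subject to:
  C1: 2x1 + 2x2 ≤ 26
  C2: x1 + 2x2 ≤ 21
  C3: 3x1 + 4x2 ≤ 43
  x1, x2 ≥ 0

Evaluate the objective at each vertex of the feasible region:
  z(0, 0) = 0
  z(13, 0) = -26
  z(9, 4) = -30
  z(1, 10) = -32  ←
  z(0, 10.5) = -31.5
The minimum is at x1 = 1, x2 = 10.

x1 = 1, x2 = 10, z = -32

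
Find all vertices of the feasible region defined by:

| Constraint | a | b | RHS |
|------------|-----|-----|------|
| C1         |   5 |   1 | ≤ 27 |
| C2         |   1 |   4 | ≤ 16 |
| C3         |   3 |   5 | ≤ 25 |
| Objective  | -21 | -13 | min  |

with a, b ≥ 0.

(0, 0), (5.4, 0), (5, 2), (2.857, 3.286), (0, 4)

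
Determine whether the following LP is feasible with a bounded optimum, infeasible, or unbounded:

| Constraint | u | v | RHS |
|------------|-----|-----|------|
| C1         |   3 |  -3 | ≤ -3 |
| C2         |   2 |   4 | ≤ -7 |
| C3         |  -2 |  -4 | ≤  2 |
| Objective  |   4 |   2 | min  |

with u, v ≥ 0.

Infeasible (no feasible solution exists)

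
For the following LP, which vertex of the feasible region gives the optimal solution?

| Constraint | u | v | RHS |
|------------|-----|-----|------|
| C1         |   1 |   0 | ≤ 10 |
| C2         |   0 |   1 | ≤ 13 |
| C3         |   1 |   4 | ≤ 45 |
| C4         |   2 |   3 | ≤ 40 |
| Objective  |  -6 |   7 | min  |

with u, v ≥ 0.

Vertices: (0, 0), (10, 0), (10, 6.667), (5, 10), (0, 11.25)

Evaluate the objective at each vertex of the feasible region:
  z(0, 0) = 0
  z(10, 0) = -60  ←
  z(10, 6.667) = -13.33
  z(5, 10) = 40
  z(0, 11.25) = 78.75
The minimum is at u = 10, v = 0.

(10, 0)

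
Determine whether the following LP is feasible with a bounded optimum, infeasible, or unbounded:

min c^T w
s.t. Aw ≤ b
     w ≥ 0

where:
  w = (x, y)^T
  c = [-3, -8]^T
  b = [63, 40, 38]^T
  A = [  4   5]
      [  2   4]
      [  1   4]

Feasible with a bounded optimal solution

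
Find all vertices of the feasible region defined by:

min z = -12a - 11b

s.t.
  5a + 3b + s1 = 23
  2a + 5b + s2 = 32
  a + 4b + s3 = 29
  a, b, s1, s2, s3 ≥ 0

(0, 0), (4.6, 0), (1, 6), (0, 6.4)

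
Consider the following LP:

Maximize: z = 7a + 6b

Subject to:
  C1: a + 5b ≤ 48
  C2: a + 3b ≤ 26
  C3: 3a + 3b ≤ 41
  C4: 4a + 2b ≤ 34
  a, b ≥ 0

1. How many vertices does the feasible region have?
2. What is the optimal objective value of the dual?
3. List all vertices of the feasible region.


1. 4
2. 77
3. (0, 0), (8.5, 0), (5, 7), (0, 8.667)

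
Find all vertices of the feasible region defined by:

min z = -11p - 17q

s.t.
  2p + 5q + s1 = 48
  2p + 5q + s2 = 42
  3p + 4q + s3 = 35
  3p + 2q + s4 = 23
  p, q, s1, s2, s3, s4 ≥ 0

(0, 0), (7.667, 0), (3.667, 6), (1, 8), (0, 8.4)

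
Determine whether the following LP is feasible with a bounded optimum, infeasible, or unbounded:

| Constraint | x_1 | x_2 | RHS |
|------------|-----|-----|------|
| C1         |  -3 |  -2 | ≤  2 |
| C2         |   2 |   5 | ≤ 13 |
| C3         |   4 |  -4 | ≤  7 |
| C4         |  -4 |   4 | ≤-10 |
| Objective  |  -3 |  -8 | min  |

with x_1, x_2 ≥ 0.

Infeasible (no feasible solution exists)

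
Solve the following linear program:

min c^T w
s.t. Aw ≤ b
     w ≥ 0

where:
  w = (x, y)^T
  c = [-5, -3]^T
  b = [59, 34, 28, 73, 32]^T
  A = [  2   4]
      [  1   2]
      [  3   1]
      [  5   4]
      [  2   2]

Evaluate the objective at each vertex of the feasible region:
  z(0, 0) = 0
  z(9.333, 0) = -46.67
  z(6, 10) = -60  ←
  z(2.5, 13.5) = -53
  z(0, 14.75) = -44.25
The minimum is at x = 6, y = 10.

x = 6, y = 10, z = -60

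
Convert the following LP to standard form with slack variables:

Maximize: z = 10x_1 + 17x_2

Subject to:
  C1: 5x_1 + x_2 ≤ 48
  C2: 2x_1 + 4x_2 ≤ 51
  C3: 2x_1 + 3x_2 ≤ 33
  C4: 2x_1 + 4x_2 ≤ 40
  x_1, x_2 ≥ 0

max z = 10x_1 + 17x_2

s.t.
  5x_1 + x_2 + s1 = 48
  2x_1 + 4x_2 + s2 = 51
  2x_1 + 3x_2 + s3 = 33
  2x_1 + 4x_2 + s4 = 40
  x_1, x_2, s1, s2, s3, s4 ≥ 0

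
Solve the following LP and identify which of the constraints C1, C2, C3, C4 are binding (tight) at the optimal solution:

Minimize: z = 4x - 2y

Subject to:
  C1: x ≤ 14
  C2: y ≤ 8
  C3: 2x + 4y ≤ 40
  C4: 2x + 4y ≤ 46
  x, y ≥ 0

At x = 0, y = 8, compute slack b - a·x for each constraint:
  C1: 14 − 0 = 14  (slack)
  C2: 8 − 8 = 0  (binding)
  C3: 40 − 32 = 8  (slack)
  C4: 46 − 32 = 14  (slack)

Optimal: x = 0, y = 8
Binding: C2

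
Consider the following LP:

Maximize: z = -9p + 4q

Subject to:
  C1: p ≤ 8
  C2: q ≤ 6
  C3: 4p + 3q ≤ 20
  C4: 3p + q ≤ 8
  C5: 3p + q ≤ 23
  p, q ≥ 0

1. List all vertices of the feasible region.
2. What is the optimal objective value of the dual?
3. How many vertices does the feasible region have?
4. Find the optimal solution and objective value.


1. (0, 0), (2.667, 0), (0.8, 5.6), (0.5, 6), (0, 6)
2. 24
3. 5
4. p = 0, q = 6, z = 24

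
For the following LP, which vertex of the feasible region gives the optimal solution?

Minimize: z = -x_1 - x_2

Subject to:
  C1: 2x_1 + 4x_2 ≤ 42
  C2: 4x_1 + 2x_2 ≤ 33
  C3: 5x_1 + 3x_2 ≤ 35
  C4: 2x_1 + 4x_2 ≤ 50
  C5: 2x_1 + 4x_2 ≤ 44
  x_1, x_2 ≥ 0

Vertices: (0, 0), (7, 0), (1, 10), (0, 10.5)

Evaluate the objective at each vertex of the feasible region:
  z(0, 0) = 0
  z(7, 0) = -7
  z(1, 10) = -11  ←
  z(0, 10.5) = -10.5
The minimum is at x_1 = 1, x_2 = 10.

(1, 10)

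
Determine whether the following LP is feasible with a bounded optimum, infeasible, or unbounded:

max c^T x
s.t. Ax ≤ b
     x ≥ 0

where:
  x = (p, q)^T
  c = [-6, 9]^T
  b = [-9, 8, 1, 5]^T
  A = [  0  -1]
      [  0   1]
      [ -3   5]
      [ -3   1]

Infeasible (no feasible solution exists)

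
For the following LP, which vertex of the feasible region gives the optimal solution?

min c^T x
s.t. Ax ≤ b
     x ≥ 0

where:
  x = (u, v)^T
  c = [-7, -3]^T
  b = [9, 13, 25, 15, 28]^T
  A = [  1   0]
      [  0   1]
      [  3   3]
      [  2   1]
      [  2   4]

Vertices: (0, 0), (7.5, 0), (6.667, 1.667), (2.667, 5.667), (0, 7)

Evaluate the objective at each vertex of the feasible region:
  z(0, 0) = 0
  z(7.5, 0) = -52.5  ←
  z(6.667, 1.667) = -51.67
  z(2.667, 5.667) = -35.67
  z(0, 7) = -21
The minimum is at u = 7.5, v = 0.

(7.5, 0)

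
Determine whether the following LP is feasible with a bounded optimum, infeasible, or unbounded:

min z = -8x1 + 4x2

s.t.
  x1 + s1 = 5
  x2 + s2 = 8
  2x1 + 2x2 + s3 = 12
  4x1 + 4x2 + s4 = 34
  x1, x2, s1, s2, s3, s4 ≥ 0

Feasible with a bounded optimal solution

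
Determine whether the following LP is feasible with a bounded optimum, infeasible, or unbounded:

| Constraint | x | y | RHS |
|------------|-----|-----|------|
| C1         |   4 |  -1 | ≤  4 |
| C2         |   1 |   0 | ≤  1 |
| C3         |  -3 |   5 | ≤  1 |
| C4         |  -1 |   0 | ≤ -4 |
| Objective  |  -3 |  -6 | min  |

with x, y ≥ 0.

Infeasible (no feasible solution exists)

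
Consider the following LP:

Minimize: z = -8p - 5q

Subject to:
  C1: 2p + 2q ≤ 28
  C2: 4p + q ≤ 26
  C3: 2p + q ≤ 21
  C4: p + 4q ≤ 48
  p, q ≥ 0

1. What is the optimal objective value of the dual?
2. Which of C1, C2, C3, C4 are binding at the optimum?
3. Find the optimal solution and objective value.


1. -82
2. C1, C2
3. p = 4, q = 10, z = -82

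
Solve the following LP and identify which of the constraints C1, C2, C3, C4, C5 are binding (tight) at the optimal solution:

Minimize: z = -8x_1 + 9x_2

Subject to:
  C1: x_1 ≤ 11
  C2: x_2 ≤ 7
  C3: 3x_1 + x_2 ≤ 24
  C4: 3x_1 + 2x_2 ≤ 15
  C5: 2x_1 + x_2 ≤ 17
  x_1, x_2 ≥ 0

At x_1 = 5, x_2 = 0, compute slack b - a·x for each constraint:
  C1: 11 − 5 = 6  (slack)
  C2: 7 − 0 = 7  (slack)
  C3: 24 − 15 = 9  (slack)
  C4: 15 − 15 = 0  (binding)
  C5: 17 − 10 = 7  (slack)

Optimal: x_1 = 5, x_2 = 0
Binding: C4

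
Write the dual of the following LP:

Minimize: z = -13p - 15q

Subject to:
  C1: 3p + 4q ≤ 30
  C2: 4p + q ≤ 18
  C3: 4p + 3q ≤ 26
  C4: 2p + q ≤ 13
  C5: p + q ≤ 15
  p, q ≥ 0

Primal min cᵀx s.t. Ax ≤ b, x ≥ 0  →  Dual max −bᵀy s.t. Aᵀy ≥ −c, y ≥ 0.

Maximize: z = -30y1 - 18y2 - 26y3 - 13y4 - 15y5

Subject to:
  3y1 + 4y2 + 4y3 + 2y4 + y5 ≥ 13
  4y1 + y2 + 3y3 + y4 + y5 ≥ 15
  y1, y2, y3, y4, y5 ≥ 0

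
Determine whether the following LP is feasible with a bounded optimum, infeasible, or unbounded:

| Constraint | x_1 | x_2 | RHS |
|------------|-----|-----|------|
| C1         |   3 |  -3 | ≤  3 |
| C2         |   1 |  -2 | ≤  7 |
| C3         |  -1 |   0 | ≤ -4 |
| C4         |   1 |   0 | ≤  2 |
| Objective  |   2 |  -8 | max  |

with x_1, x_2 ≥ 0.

Infeasible (no feasible solution exists)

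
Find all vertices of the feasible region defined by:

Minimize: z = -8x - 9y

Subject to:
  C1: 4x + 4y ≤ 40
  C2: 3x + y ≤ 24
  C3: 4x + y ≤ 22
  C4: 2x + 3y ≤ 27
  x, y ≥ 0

(0, 0), (5.5, 0), (4, 6), (3, 7), (0, 9)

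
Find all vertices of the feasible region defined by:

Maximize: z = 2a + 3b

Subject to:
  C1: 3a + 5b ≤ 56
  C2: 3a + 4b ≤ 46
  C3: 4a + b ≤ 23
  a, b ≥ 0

(0, 0), (5.75, 0), (3.538, 8.846), (2, 10), (0, 11.2)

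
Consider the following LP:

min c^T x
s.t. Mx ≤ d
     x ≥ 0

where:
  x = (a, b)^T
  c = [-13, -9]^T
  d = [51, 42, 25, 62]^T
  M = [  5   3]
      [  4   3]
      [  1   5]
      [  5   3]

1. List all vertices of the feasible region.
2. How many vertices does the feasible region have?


1. (0, 0), (10.2, 0), (9, 2), (7.941, 3.412), (0, 5)
2. 5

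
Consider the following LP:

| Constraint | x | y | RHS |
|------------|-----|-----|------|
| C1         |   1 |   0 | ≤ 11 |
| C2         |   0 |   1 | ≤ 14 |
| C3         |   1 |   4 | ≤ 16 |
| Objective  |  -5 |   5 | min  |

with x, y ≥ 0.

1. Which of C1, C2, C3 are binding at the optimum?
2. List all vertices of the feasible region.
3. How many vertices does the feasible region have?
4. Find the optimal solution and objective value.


1. C1
2. (0, 0), (11, 0), (11, 1.25), (0, 4)
3. 4
4. x = 11, y = 0, z = -55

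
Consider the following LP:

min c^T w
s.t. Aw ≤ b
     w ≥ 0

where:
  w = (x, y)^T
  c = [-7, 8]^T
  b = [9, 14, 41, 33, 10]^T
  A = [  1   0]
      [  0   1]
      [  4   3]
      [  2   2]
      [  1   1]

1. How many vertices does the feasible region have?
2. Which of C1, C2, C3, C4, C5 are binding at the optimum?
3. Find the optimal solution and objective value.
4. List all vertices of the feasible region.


1. 4
2. C1
3. x = 9, y = 0, z = -63
4. (0, 0), (9, 0), (9, 1), (0, 10)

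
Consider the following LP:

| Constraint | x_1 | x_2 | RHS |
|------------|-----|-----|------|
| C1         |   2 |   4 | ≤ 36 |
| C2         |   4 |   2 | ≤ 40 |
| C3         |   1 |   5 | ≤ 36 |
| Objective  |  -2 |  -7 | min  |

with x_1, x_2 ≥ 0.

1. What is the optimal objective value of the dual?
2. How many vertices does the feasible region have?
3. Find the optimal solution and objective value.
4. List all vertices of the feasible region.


1. -54
2. 5
3. x_1 = 6, x_2 = 6, z = -54
4. (0, 0), (10, 0), (7.333, 5.333), (6, 6), (0, 7.2)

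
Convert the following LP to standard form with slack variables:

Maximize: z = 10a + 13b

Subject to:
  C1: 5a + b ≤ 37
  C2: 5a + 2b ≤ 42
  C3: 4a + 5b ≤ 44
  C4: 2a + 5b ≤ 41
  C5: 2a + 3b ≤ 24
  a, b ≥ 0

max z = 10a + 13b

s.t.
  5a + b + s1 = 37
  5a + 2b + s2 = 42
  4a + 5b + s3 = 44
  2a + 5b + s4 = 41
  2a + 3b + s5 = 24
  a, b, s1, s2, s3, s4, s5 ≥ 0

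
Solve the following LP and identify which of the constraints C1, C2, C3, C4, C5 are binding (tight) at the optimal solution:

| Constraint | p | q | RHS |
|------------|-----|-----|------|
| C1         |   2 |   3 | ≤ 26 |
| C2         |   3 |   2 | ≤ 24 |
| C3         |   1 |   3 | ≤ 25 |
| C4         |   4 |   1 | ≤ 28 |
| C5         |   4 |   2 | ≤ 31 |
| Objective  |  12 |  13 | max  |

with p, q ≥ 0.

At p = 4, q = 6, compute slack b - a·x for each constraint:
  C1: 26 − 26 = 0  (binding)
  C2: 24 − 24 = 0  (binding)
  C3: 25 − 22 = 3  (slack)
  C4: 28 − 22 = 6  (slack)
  C5: 31 − 28 = 3  (slack)

Optimal: p = 4, q = 6
Binding: C1, C2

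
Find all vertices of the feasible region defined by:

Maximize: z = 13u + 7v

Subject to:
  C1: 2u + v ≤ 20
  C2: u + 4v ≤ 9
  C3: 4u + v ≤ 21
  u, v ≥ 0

(0, 0), (5.25, 0), (5, 1), (0, 2.25)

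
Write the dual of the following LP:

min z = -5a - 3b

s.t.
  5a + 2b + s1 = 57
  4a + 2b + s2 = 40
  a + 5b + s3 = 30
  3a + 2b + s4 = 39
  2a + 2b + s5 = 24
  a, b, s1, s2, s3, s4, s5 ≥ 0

Primal min cᵀx s.t. Ax ≤ b, x ≥ 0  →  Dual max −bᵀy s.t. Aᵀy ≥ −c, y ≥ 0.

Maximize: z = -57y1 - 40y2 - 30y3 - 39y4 - 24y5

Subject to:
  5y1 + 4y2 + y3 + 3y4 + 2y5 ≥ 5
  2y1 + 2y2 + 5y3 + 2y4 + 2y5 ≥ 3
  y1, y2, y3, y4, y5 ≥ 0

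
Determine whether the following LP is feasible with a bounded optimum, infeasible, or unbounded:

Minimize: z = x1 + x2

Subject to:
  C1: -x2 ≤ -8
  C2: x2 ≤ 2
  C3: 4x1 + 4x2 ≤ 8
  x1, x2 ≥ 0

Infeasible (no feasible solution exists)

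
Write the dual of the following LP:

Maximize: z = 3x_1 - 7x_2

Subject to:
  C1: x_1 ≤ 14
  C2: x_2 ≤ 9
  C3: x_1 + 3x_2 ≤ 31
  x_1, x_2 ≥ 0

Primal max cᵀx s.t. Ax ≤ b, x ≥ 0  →  Dual min bᵀy s.t. Aᵀy ≥ c, y ≥ 0.

Minimize: z = 14y1 + 9y2 + 31y3

Subject to:
  y1 + y3 ≥ 3
  y2 + 3y3 ≥ -7
  y1, y2, y3 ≥ 0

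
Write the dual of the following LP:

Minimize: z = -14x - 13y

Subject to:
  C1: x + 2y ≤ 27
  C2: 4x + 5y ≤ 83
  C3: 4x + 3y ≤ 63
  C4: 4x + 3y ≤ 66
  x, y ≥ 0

Primal min cᵀx s.t. Ax ≤ b, x ≥ 0  →  Dual max −bᵀy s.t. Aᵀy ≥ −c, y ≥ 0.

Maximize: z = -27y1 - 83y2 - 63y3 - 66y4

Subject to:
  y1 + 4y2 + 4y3 + 4y4 ≥ 14
  2y1 + 5y2 + 3y3 + 3y4 ≥ 13
  y1, y2, y3, y4 ≥ 0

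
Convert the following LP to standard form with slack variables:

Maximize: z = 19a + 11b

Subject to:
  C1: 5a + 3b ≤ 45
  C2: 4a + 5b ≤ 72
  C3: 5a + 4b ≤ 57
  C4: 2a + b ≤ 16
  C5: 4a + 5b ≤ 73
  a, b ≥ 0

max z = 19a + 11b

s.t.
  5a + 3b + s1 = 45
  4a + 5b + s2 = 72
  5a + 4b + s3 = 57
  2a + b + s4 = 16
  4a + 5b + s5 = 73
  a, b, s1, s2, s3, s4, s5 ≥ 0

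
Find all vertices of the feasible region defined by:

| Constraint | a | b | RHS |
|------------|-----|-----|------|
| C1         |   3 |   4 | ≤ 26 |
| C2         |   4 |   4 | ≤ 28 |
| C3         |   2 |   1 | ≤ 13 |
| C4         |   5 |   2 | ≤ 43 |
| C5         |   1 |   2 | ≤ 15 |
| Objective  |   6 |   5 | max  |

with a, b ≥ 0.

(0, 0), (6.5, 0), (6, 1), (2, 5), (0, 6.5)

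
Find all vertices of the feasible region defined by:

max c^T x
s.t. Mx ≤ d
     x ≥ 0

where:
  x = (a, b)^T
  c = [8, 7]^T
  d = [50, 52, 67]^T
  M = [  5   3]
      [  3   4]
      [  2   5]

(0, 0), (10, 0), (4, 10), (0, 13)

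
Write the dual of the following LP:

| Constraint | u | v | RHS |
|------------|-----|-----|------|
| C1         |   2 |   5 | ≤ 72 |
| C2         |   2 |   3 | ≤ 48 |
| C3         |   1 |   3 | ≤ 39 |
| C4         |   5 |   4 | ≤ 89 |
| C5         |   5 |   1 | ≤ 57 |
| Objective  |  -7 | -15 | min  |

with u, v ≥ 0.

Primal min cᵀx s.t. Ax ≤ b, x ≥ 0  →  Dual max −bᵀy s.t. Aᵀy ≥ −c, y ≥ 0.

Maximize: z = -72y1 - 48y2 - 39y3 - 89y4 - 57y5

Subject to:
  2y1 + 2y2 + y3 + 5y4 + 5y5 ≥ 7
  5y1 + 3y2 + 3y3 + 4y4 + y5 ≥ 15
  y1, y2, y3, y4, y5 ≥ 0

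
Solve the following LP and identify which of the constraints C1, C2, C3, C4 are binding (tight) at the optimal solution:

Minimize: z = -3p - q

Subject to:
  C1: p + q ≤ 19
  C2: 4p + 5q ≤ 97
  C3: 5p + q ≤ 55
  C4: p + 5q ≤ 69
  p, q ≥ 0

At p = 9, q = 10, compute slack b - a·x for each constraint:
  C1: 19 − 19 = 0  (binding)
  C2: 97 − 86 = 11  (slack)
  C3: 55 − 55 = 0  (binding)
  C4: 69 − 59 = 10  (slack)

Optimal: p = 9, q = 10
Binding: C1, C3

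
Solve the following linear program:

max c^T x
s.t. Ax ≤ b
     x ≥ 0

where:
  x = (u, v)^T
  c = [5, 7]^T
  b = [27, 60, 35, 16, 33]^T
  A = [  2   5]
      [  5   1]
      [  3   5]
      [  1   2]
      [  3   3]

Evaluate the objective at each vertex of the feasible region:
  z(0, 0) = 0
  z(11, 0) = 55
  z(10, 1) = 57  ←
  z(8, 2.2) = 55.4
  z(0, 5.4) = 37.8
The maximum is at u = 10, v = 1.

u = 10, v = 1, z = 57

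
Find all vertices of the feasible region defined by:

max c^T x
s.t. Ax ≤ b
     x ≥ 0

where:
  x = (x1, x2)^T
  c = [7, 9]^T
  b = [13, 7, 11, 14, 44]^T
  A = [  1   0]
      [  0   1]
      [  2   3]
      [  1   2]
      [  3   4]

(0, 0), (5.5, 0), (0, 3.667)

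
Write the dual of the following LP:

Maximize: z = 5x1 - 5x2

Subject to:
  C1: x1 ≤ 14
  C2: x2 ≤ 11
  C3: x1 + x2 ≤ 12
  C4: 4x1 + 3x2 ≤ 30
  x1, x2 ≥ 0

Primal max cᵀx s.t. Ax ≤ b, x ≥ 0  →  Dual min bᵀy s.t. Aᵀy ≥ c, y ≥ 0.

Minimize: z = 14y1 + 11y2 + 12y3 + 30y4

Subject to:
  y1 + y3 + 4y4 ≥ 5
  y2 + y3 + 3y4 ≥ -5
  y1, y2, y3, y4 ≥ 0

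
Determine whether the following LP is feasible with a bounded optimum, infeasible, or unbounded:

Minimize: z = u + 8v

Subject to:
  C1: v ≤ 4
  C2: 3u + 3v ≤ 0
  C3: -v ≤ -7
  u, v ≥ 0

Infeasible (no feasible solution exists)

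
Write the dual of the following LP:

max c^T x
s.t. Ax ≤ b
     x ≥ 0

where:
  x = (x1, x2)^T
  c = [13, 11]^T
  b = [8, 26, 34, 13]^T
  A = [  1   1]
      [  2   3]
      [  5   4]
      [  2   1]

Primal max cᵀx s.t. Ax ≤ b, x ≥ 0  →  Dual min bᵀy s.t. Aᵀy ≥ c, y ≥ 0.

Minimize: z = 8y1 + 26y2 + 34y3 + 13y4

Subject to:
  y1 + 2y2 + 5y3 + 2y4 ≥ 13
  y1 + 3y2 + 4y3 + y4 ≥ 11
  y1, y2, y3, y4 ≥ 0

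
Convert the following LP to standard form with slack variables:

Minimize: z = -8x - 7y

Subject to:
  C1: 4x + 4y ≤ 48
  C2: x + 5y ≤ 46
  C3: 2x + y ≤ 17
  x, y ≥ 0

min z = -8x - 7y

s.t.
  4x + 4y + s1 = 48
  x + 5y + s2 = 46
  2x + y + s3 = 17
  x, y, s1, s2, s3 ≥ 0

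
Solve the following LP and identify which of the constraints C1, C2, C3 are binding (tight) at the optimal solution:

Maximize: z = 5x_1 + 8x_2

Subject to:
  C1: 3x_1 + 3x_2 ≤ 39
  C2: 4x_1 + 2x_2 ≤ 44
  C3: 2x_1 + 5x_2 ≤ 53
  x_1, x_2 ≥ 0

At x_1 = 4, x_2 = 9, compute slack b - a·x for each constraint:
  C1: 39 − 39 = 0  (binding)
  C2: 44 − 34 = 10  (slack)
  C3: 53 − 53 = 0  (binding)

Optimal: x_1 = 4, x_2 = 9
Binding: C1, C3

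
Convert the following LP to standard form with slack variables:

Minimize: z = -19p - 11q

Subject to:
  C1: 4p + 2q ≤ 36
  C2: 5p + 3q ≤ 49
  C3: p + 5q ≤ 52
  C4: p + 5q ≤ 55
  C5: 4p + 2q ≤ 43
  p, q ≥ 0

min z = -19p - 11q

s.t.
  4p + 2q + s1 = 36
  5p + 3q + s2 = 49
  p + 5q + s3 = 52
  p + 5q + s4 = 55
  4p + 2q + s5 = 43
  p, q, s1, s2, s3, s4, s5 ≥ 0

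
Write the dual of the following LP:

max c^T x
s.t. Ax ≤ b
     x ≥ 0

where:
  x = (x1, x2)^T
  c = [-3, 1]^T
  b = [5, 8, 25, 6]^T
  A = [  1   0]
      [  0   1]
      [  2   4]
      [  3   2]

Primal max cᵀx s.t. Ax ≤ b, x ≥ 0  →  Dual min bᵀy s.t. Aᵀy ≥ c, y ≥ 0.

Minimize: z = 5y1 + 8y2 + 25y3 + 6y4

Subject to:
  y1 + 2y3 + 3y4 ≥ -3
  y2 + 4y3 + 2y4 ≥ 1
  y1, y2, y3, y4 ≥ 0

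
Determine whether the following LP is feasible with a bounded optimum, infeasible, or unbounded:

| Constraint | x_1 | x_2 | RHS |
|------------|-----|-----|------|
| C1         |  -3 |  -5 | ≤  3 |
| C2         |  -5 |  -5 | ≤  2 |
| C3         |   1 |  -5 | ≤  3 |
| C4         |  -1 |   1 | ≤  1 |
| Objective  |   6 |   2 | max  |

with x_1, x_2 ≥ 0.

Unbounded (objective can increase without bound)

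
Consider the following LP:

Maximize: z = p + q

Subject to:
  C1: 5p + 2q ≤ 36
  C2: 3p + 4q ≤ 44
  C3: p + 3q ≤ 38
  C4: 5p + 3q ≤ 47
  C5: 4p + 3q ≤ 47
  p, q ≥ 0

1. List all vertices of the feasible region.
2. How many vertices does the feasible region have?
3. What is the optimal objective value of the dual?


1. (0, 0), (7.2, 0), (4, 8), (0, 11)
2. 4
3. 12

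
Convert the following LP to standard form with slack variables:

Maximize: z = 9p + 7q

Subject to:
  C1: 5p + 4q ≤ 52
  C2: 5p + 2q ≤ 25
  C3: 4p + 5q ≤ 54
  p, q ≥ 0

max z = 9p + 7q

s.t.
  5p + 4q + s1 = 52
  5p + 2q + s2 = 25
  4p + 5q + s3 = 54
  p, q, s1, s2, s3 ≥ 0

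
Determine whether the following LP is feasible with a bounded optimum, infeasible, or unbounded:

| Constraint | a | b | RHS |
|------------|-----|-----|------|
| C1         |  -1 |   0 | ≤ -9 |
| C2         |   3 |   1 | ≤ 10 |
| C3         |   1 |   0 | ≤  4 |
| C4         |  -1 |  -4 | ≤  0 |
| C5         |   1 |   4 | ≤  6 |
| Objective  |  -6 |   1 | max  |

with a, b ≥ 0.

Infeasible (no feasible solution exists)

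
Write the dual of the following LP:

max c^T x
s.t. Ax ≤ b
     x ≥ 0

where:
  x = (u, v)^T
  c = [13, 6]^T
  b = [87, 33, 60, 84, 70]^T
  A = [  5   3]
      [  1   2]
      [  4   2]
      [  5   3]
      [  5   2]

Primal max cᵀx s.t. Ax ≤ b, x ≥ 0  →  Dual min bᵀy s.t. Aᵀy ≥ c, y ≥ 0.

Minimize: z = 87y1 + 33y2 + 60y3 + 84y4 + 70y5

Subject to:
  5y1 + y2 + 4y3 + 5y4 + 5y5 ≥ 13
  3y1 + 2y2 + 2y3 + 3y4 + 2y5 ≥ 6
  y1, y2, y3, y4, y5 ≥ 0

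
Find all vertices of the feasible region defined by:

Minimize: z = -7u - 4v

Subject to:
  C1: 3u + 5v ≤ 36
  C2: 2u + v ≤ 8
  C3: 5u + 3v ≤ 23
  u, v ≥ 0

(0, 0), (4, 0), (1, 6), (0.4375, 6.938), (0, 7.2)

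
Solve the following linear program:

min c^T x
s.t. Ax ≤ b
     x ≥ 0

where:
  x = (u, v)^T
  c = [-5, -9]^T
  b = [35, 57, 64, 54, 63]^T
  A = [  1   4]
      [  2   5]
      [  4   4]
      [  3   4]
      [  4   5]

Evaluate the objective at each vertex of the feasible region:
  z(0, 0) = 0
  z(15.75, 0) = -78.75
  z(7, 7) = -98  ←
  z(0, 8.75) = -78.75
The minimum is at u = 7, v = 7.

u = 7, v = 7, z = -98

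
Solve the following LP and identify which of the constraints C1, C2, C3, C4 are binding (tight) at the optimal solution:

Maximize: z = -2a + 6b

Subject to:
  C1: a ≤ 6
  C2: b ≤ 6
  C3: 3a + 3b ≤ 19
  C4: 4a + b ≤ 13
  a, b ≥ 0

At a = 0, b = 6, compute slack b - a·x for each constraint:
  C1: 6 − 0 = 6  (slack)
  C2: 6 − 6 = 0  (binding)
  C3: 19 − 18 = 1  (slack)
  C4: 13 − 6 = 7  (slack)

Optimal: a = 0, b = 6
Binding: C2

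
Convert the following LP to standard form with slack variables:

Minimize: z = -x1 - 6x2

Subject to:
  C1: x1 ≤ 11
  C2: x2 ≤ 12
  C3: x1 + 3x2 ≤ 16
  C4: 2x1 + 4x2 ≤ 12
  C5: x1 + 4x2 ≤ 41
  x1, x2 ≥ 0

min z = -x1 - 6x2

s.t.
  x1 + s1 = 11
  x2 + s2 = 12
  x1 + 3x2 + s3 = 16
  2x1 + 4x2 + s4 = 12
  x1 + 4x2 + s5 = 41
  x1, x2, s1, s2, s3, s4, s5 ≥ 0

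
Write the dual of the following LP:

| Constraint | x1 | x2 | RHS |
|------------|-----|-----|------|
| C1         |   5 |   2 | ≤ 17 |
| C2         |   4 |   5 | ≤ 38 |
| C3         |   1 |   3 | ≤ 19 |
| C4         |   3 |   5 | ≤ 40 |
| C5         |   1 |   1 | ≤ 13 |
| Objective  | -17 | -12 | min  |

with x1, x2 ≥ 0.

Primal min cᵀx s.t. Ax ≤ b, x ≥ 0  →  Dual max −bᵀy s.t. Aᵀy ≥ −c, y ≥ 0.

Maximize: z = -17y1 - 38y2 - 19y3 - 40y4 - 13y5

Subject to:
  5y1 + 4y2 + y3 + 3y4 + y5 ≥ 17
  2y1 + 5y2 + 3y3 + 5y4 + y5 ≥ 12
  y1, y2, y3, y4, y5 ≥ 0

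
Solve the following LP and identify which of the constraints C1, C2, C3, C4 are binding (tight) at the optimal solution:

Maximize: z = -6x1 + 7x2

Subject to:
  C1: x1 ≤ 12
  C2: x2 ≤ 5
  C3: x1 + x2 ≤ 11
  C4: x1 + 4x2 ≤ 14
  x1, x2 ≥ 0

At x1 = 0, x2 = 3.5, compute slack b - a·x for each constraint:
  C1: 12 − 0 = 12  (slack)
  C2: 5 − 3.5 = 1.5  (slack)
  C3: 11 − 3.5 = 7.5  (slack)
  C4: 14 − 14 = 0  (binding)

Optimal: x1 = 0, x2 = 3.5
Binding: C4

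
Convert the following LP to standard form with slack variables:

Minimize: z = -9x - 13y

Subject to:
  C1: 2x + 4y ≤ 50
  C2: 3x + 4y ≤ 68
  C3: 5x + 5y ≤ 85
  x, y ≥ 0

min z = -9x - 13y

s.t.
  2x + 4y + s1 = 50
  3x + 4y + s2 = 68
  5x + 5y + s3 = 85
  x, y, s1, s2, s3 ≥ 0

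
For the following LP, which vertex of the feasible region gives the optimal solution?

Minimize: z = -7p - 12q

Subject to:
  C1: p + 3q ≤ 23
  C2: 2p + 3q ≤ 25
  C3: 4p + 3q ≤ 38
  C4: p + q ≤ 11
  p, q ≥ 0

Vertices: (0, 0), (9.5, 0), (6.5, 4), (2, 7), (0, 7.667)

Evaluate the objective at each vertex of the feasible region:
  z(0, 0) = 0
  z(9.5, 0) = -66.5
  z(6.5, 4) = -93.5
  z(2, 7) = -98  ←
  z(0, 7.667) = -92
The minimum is at p = 2, q = 7.

(2, 7)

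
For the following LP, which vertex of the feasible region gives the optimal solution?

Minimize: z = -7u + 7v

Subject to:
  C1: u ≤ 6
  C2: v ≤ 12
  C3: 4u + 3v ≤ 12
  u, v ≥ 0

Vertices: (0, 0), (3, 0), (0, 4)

Evaluate the objective at each vertex of the feasible region:
  z(0, 0) = 0
  z(3, 0) = -21  ←
  z(0, 4) = 28
The minimum is at u = 3, v = 0.

(3, 0)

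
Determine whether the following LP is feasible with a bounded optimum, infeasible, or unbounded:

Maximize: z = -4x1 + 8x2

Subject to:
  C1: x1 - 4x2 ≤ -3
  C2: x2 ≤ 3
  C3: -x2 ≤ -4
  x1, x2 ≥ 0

Infeasible (no feasible solution exists)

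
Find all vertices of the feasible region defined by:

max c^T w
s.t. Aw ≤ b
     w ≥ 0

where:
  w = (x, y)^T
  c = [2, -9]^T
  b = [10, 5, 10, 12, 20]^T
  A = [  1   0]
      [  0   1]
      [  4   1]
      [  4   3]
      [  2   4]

(0, 0), (2.5, 0), (2.25, 1), (0, 4)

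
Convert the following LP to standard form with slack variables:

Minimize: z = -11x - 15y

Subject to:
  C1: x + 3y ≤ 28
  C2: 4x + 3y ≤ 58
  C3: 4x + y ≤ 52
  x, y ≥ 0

min z = -11x - 15y

s.t.
  x + 3y + s1 = 28
  4x + 3y + s2 = 58
  4x + y + s3 = 52
  x, y, s1, s2, s3 ≥ 0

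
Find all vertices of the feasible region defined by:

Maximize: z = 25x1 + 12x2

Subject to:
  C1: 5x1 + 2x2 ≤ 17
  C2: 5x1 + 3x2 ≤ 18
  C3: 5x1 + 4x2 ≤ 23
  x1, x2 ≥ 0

(0, 0), (3.4, 0), (3, 1), (0.6, 5), (0, 5.75)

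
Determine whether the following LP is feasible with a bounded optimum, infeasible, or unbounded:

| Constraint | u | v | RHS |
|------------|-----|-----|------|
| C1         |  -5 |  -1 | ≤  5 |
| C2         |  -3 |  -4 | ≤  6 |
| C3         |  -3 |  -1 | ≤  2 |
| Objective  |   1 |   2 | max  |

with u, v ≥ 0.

Unbounded (objective can increase without bound)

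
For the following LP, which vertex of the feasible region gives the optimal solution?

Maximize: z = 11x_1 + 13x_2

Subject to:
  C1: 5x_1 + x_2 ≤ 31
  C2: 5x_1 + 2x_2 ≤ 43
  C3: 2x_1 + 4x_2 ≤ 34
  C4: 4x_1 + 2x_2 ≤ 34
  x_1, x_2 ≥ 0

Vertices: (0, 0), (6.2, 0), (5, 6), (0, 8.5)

Evaluate the objective at each vertex of the feasible region:
  z(0, 0) = 0
  z(6.2, 0) = 68.2
  z(5, 6) = 133  ←
  z(0, 8.5) = 110.5
The maximum is at x_1 = 5, x_2 = 6.

(5, 6)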